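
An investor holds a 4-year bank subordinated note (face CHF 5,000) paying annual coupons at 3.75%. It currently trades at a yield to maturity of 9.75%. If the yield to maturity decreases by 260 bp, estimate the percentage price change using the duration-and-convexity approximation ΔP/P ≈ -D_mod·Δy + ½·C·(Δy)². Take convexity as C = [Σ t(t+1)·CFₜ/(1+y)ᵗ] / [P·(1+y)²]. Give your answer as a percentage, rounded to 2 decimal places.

With y = 0.0975:
  t   CF        PV=CF/(1+0.0975)^t    t·PV        t(t+1)·PV
  1       187.50       170.8428       170.8428         341.6856
  2       187.50       155.6654       311.3309         933.9927
  3       187.50       141.8364       425.5092       1,702.0367
  4     5,187.50     3,575.5264    14,302.1058      71,510.5288
  Σ                  4,043.8711    15,209.7887      74,488.2439
P = 4,043.8711; D_Mac = 3.76120 yrs; D_mod = 3.42706 yrs; C = 15.29260.
Duration effect: -3.42706 × (-0.026) = +0.089103
Convexity effect: 0.5 × 15.29260 × (-0.026)² = +0.0051689
ΔP/P ≈ +0.089103 + 0.0051689 = +0.094272 = +9.4272%.

+9.43%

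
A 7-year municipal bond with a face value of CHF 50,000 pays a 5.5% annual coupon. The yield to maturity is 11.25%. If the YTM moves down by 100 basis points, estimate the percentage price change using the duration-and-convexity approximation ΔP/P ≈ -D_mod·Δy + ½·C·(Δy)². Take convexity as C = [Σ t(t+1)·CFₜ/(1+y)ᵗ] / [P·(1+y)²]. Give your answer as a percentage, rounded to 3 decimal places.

With y = 0.1125:
  t   CF        PV=CF/(1+0.1125)^t    t·PV        t(t+1)·PV
  1     2,750.00     2,471.9101     2,471.9101       4,943.8202
  2     2,750.00     2,221.9417     4,443.8833      13,331.6500
  3     2,750.00     1,997.2509     5,991.7528      23,967.0113
  4     2,750.00     1,795.2817     7,181.1270      35,905.6349
  5     2,750.00     1,613.7364     8,068.6820      48,412.0920
  6     2,750.00     1,450.5496     8,703.2974      60,923.0821
  7    52,750.00    25,010.4973   175,073.4808   1,400,587.8463
  Σ                 36,561.1677   211,934.1335   1,588,071.1370
P = 36,561.1677; D_Mac = 5.79670 yrs; D_mod = 5.21052 yrs; C = 35.09537.
Duration effect: -5.21052 × (-0.01) = +0.052105
Convexity effect: 0.5 × 35.09537 × (-0.01)² = +0.0017548
ΔP/P ≈ +0.052105 + 0.0017548 = +0.053860 = +5.3860%.

+5.386%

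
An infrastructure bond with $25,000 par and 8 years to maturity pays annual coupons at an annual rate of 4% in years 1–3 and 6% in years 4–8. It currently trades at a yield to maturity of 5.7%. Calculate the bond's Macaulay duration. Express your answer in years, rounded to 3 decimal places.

Periodic yield y = 0.057. Discount each cash flow and weight by its year:
  t   CF        PV=CF/(1+0.057)^t    t·PV
  1     1,000.00       946.0738       946.0738
  2     1,000.00       895.0556     1,790.1112
  3     1,000.00       846.7887     2,540.3660
  4     1,500.00     1,201.6869     4,806.7474
  5     1,500.00     1,136.8844     5,684.4222
  6     1,500.00     1,075.5766     6,453.4595
  7     1,500.00     1,017.5748     7,123.0237
  8    26,500.00    17,007.7152   136,061.7218
  Σ                 24,127.3560   165,405.9256
Price P = Σ PV = 24,127.3560.
Macaulay duration = Σ(t·PV) / P = 165,405.9256 / 24,127.3560 = 6.85553 years.

6.856 years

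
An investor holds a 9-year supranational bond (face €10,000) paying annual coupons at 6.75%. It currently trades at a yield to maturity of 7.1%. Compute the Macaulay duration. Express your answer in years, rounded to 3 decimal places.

7.004 years

Periodic yield y = 0.071. Discount each cash flow and weight by its year:
  t   CF        PV=CF/(1+0.071)^t    t·PV
  1       675.00       630.2521       630.2521
  2       675.00       588.4707     1,176.9414
  3       675.00       549.4591     1,648.3773
  4       675.00       513.0337     2,052.1348
  5       675.00       479.0231     2,395.1153
  6       675.00       447.2671     2,683.6026
  7       675.00       417.6163     2,923.3143
  8       675.00       389.9312     3,119.4497
  9    10,675.00     5,757.8805    51,820.9244
  Σ                  9,772.9338    68,450.1118
Price P = Σ PV = 9,772.9338.
Macaulay duration = Σ(t·PV) / P = 68,450.1118 / 9,772.9338 = 7.00405 years.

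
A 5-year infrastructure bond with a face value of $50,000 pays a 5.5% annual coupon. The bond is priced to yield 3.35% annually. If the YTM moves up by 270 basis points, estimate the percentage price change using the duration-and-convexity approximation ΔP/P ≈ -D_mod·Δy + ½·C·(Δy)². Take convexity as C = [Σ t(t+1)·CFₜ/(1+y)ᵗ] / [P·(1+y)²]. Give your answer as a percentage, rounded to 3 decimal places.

With y = 0.0335:
  t   CF        PV=CF/(1+0.0335)^t    t·PV        t(t+1)·PV
  1     2,750.00     2,660.8612     2,660.8612       5,321.7223
  2     2,750.00     2,574.6117     5,149.2233      15,447.6700
  3     2,750.00     2,491.1579     7,473.4736      29,893.8945
  4     2,750.00     2,410.4092     9,641.6367      48,208.1833
  5    52,750.00    44,737.3298   223,686.6490   1,342,119.8940
  Σ                 54,874.3696   248,611.8437   1,440,991.3640
P = 54,874.3696; D_Mac = 4.53056 yrs; D_mod = 4.38371 yrs; C = 24.58504.
Duration effect: -4.38371 × (+0.027) = -0.118360
Convexity effect: 0.5 × 24.58504 × (0.027)² = +0.0089612
ΔP/P ≈ -0.118360 + 0.0089612 = -0.109399 = -10.9399%.

-10.940%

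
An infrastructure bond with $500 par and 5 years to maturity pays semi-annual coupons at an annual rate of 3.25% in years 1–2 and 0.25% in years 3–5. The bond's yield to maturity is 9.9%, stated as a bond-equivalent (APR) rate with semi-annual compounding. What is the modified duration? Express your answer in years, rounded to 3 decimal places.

Periodic yield y = 0.0495. First find Macaulay duration:
  t   CF        PV=CF/(1+0.0495)^t    t·PV
  1        8.125         7.7418         7.7418
  2        8.125         7.3766        14.7533
  3        8.125         7.0287        21.0862
  4        8.125         6.6972        26.7888
  5        0.625         0.4909         2.4544
  6        0.625         0.4677         2.8063
  7        0.625         0.4457         3.1196
  8        0.625         0.4246         3.3971
  9        0.625         0.4046         3.6415
  10     500.625       308.8077     3,088.0769
  Σ                    339.8855     3,173.8658
P = 339.8855; Macaulay duration = 3,173.8658 / 339.8855 = 9.33804 half-year periods = 4.66902 years.
Modified duration = D_Mac / (1 + y) = 4.66902 / 1.0495 = 4.44881 years.

4.449 years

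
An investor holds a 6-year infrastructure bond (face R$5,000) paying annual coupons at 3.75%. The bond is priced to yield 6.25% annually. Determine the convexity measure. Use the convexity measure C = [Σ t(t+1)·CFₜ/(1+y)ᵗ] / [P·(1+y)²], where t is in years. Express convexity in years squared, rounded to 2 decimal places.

With y = 0.0625:
  t   CF        PV=CF/(1+0.0625)^t    t·PV        t(t+1)·PV
  1       187.50       176.4706       176.4706         352.9412
  2       187.50       166.0900       332.1799         996.5398
  3       187.50       156.3200       468.9599       1,875.8396
  4       187.50       147.1247       588.4987       2,942.4935
  5       187.50       138.4703       692.3514       4,154.1085
  6     5,187.50     3,605.6576    21,633.9453     151,437.6173
  Σ                  4,390.1330    23,892.4059     161,759.5398
P = 4,390.1330.
Convexity = Σ t(t+1)·PV / [P·(1+y)²] = 161,759.5398 / (4,390.1330 × 1.128906) = 32.63881.

32.64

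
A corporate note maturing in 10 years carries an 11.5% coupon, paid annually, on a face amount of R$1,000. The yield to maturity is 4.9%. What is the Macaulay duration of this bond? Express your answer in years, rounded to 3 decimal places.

7.112 years

Periodic yield y = 0.049. Discount each cash flow and weight by its year:
  t   CF        PV=CF/(1+0.049)^t    t·PV
  1       115.00       109.6282       109.6282
  2       115.00       104.5074       209.0147
  3       115.00        99.6257       298.8771
  4       115.00        94.9721       379.8883
  5       115.00        90.5358       452.6791
  6       115.00        86.3068       517.8407
  7       115.00        82.2753       575.9270
  8       115.00        78.4321       627.4569
  9       115.00        74.7685       672.9162
  10    1,115.00       691.0667     6,910.6673
  Σ                  1,512.1185    10,754.8954
Price P = Σ PV = 1,512.1185.
Macaulay duration = Σ(t·PV) / P = 10,754.8954 / 1,512.1185 = 7.11247 years.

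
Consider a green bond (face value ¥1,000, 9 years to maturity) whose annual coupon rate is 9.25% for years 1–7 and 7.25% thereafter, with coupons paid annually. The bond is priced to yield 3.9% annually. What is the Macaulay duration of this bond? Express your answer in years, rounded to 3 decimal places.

6.866 years

Periodic yield y = 0.039. Discount each cash flow and weight by its year:
  t   CF        PV=CF/(1+0.039)^t    t·PV
  1        92.50        89.0279        89.0279
  2        92.50        85.6862       171.3723
  3        92.50        82.4698       247.4095
  4        92.50        79.3742       317.4969
  5        92.50        76.3948       381.9742
  6        92.50        73.5273       441.1636
  7        92.50        70.7673       495.3714
  8        72.50        53.3843       427.0745
  9     1,072.50       760.0766     6,840.6896
  Σ                  1,370.7085     9,411.5799
Price P = Σ PV = 1,370.7085.
Macaulay duration = Σ(t·PV) / P = 9,411.5799 / 1,370.7085 = 6.86622 years.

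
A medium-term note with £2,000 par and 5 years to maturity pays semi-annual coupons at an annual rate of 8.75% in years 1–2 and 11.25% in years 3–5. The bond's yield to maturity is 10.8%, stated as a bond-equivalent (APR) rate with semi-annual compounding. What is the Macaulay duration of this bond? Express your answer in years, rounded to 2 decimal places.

Periodic yield y = 0.054. Discount each cash flow and weight by its period:
  t   CF        PV=CF/(1+0.054)^t    t·PV
  1        87.50        83.0171        83.0171
  2        87.50        78.7638       157.5277
  3        87.50        74.7285       224.1855
  4        87.50        70.8999       283.5996
  5       112.50        86.4867       432.4336
  6       112.50        82.0557       492.3343
  7       112.50        77.8517       544.9621
  8       112.50        73.8631       590.9049
  9       112.50        70.0789       630.7097
  10    2,112.50     1,248.5059    12,485.0593
  Σ                  1,946.2514    15,924.7338
Price P = Σ PV = 1,946.2514.
Macaulay duration = Σ(t·PV) / P = 15,924.7338 / 1,946.2514 = 8.18226 half-year periods.
In years: 8.18226 / 2 = 4.09113 years.

4.09 years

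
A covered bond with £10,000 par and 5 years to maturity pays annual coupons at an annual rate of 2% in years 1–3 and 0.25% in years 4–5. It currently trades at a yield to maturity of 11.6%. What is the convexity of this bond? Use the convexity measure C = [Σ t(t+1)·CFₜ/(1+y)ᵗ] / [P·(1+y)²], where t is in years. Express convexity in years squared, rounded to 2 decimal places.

With y = 0.116:
  t   CF        PV=CF/(1+0.116)^t    t·PV        t(t+1)·PV
  1       200.00       179.2115       179.2115         358.4229
  2       200.00       160.5838       321.1675         963.5025
  3       200.00       143.8923       431.6768       1,726.7070
  4        25.00        16.1170        64.4679         322.3393
  5    10,025.00     5,791.1313    28,955.6563     173,733.9377
  Σ                  6,290.9357    29,952.1799     177,104.9094
P = 6,290.9357.
Convexity = Σ t(t+1)·PV / [P·(1+y)²] = 177,104.9094 / (6,290.9357 × 1.245456) = 22.60409.

22.60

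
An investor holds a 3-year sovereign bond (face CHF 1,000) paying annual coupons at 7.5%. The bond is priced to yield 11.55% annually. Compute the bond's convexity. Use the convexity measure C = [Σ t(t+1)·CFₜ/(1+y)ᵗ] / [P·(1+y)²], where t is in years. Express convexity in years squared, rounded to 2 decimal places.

8.72

With y = 0.1155:
  t   CF        PV=CF/(1+0.1155)^t    t·PV        t(t+1)·PV
  1        75.00        67.2344        67.2344         134.4688
  2        75.00        60.2729       120.5458         361.6374
  3     1,075.00       774.4613     2,323.3840       9,293.5360
  Σ                    901.9687     2,511.1642       9,789.6423
P = 901.9687.
Convexity = Σ t(t+1)·PV / [P·(1+y)²] = 9,789.6423 / (901.9687 × 1.244340) = 8.72240.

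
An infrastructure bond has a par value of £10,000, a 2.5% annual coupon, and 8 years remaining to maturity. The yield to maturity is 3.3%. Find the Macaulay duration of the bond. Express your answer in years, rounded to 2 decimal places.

Periodic yield y = 0.033. Discount each cash flow and weight by its year:
  t   CF        PV=CF/(1+0.033)^t    t·PV
  1       250.00       242.0136       242.0136
  2       250.00       234.2822       468.5645
  3       250.00       226.7979       680.3937
  4       250.00       219.5527       878.2107
  5       250.00       212.5389     1,062.6944
  6       250.00       205.7492     1,234.4950
  7       250.00       199.1763     1,394.2344
  8    10,250.00     7,905.3535    63,242.8278
  Σ                  9,445.4642    69,203.4340
Price P = Σ PV = 9,445.4642.
Macaulay duration = Σ(t·PV) / P = 69,203.4340 / 9,445.4642 = 7.32663 years.

7.33 years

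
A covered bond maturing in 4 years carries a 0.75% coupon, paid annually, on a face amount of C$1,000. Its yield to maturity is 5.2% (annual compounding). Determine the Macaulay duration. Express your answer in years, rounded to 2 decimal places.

3.95 years

Periodic yield y = 0.052. Discount each cash flow and weight by its year:
  t   CF        PV=CF/(1+0.052)^t    t·PV
  1         7.50         7.1293         7.1293
  2         7.50         6.7769        13.5538
  3         7.50         6.4419        19.3257
  4     1,007.50       822.5875     3,290.3499
  Σ                    842.9355     3,330.3587
Price P = Σ PV = 842.9355.
Macaulay duration = Σ(t·PV) / P = 3,330.3587 / 842.9355 = 3.95091 years.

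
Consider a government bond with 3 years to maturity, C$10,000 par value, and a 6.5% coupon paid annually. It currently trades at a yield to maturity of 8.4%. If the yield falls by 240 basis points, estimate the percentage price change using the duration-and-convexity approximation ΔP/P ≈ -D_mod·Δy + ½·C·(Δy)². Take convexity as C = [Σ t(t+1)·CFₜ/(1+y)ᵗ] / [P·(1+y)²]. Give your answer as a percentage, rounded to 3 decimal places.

With y = 0.084:
  t   CF        PV=CF/(1+0.084)^t    t·PV        t(t+1)·PV
  1       650.00       599.6310       599.6310       1,199.2620
  2       650.00       553.1651     1,106.3303       3,318.9908
  3    10,650.00     8,361.0681    25,083.2043     100,332.8173
  Σ                  9,513.8642    26,789.1656     104,851.0700
P = 9,513.8642; D_Mac = 2.81580 yrs; D_mod = 2.59760 yrs; C = 9.37902.
Duration effect: -2.59760 × (-0.024) = +0.062342
Convexity effect: 0.5 × 9.37902 × (-0.024)² = +0.0027012
ΔP/P ≈ +0.062342 + 0.0027012 = +0.065044 = +6.5044%.

+6.504%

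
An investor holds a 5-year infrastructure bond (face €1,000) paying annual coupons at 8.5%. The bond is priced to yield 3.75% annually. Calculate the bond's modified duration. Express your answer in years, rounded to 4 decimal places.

Periodic yield y = 0.0375. First find Macaulay duration:
  t   CF        PV=CF/(1+0.0375)^t    t·PV
  1        85.00        81.9277        81.9277
  2        85.00        78.9665       157.9329
  3        85.00        76.1123       228.3368
  4        85.00        73.3612       293.4449
  5     1,085.00       902.5873     4,512.9364
  Σ                  1,212.9549     5,274.5787
P = 1,212.9549; Macaulay duration = 5,274.5787 / 1,212.9549 = 4.34854 years.
Modified duration = D_Mac / (1 + y) = 4.34854 / 1.0375 = 4.19136 years.

4.1914 years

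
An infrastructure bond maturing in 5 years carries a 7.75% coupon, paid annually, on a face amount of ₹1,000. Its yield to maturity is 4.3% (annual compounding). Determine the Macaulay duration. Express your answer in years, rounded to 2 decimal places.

Periodic yield y = 0.043. Discount each cash flow and weight by its year:
  t   CF        PV=CF/(1+0.043)^t    t·PV
  1        77.50        74.3049        74.3049
  2        77.50        71.2415       142.4830
  3        77.50        68.3044       204.9132
  4        77.50        65.4884       261.9537
  5     1,077.50       872.9628     4,364.8140
  Σ                  1,152.3020     5,048.4688
Price P = Σ PV = 1,152.3020.
Macaulay duration = Σ(t·PV) / P = 5,048.4688 / 1,152.3020 = 4.38120 years.

4.38 years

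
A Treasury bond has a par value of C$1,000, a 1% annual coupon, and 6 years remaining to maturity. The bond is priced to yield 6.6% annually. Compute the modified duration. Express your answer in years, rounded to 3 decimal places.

Periodic yield y = 0.066. First find Macaulay duration:
  t   CF        PV=CF/(1+0.066)^t    t·PV
  1        10.00         9.3809         9.3809
  2        10.00         8.8001        17.6001
  3        10.00         8.2552        24.7656
  4        10.00         7.7441        30.9764
  5        10.00         7.2646        36.3232
  6     1,010.00       688.3006     4,129.8036
  Σ                    729.7455     4,248.8498
P = 729.7455; Macaulay duration = 4,248.8498 / 729.7455 = 5.82237 years.
Modified duration = D_Mac / (1 + y) = 5.82237 / 1.066 = 5.46189 years.

5.462 years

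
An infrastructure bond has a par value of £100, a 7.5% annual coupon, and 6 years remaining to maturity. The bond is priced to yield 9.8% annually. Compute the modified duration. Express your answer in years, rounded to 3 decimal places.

Periodic yield y = 0.098. First find Macaulay duration:
  t   CF        PV=CF/(1+0.098)^t    t·PV
  1         7.50         6.8306         6.8306
  2         7.50         6.2209        12.4419
  3         7.50         5.6657        16.9971
  4         7.50         5.1600        20.6401
  5         7.50         4.6995        23.4974
  6       107.50        61.3472       368.0829
  Σ                     89.9239       448.4900
P = 89.9239; Macaulay duration = 448.4900 / 89.9239 = 4.98744 years.
Modified duration = D_Mac / (1 + y) = 4.98744 / 1.098 = 4.54229 years.

4.542 years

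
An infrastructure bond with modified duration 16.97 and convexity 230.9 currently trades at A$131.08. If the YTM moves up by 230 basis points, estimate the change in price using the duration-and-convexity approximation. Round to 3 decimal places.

Duration effect: -D_mod·Δy = -16.97 × (+0.023) = -0.390310
Convexity effect: ½·C·(Δy)² = 0.5 × 230.9 × (0.023)² = +0.06107305
ΔP/P ≈ -0.390310 + 0.06107305 = -0.32923695
ΔP ≈ 131.08 × (-0.32923695) = -43.156379406.

-A$43.156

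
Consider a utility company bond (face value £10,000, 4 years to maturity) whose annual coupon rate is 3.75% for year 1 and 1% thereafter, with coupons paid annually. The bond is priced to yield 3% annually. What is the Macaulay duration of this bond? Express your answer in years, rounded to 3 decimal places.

3.856 years

Periodic yield y = 0.03. Discount each cash flow and weight by its year:
  t   CF        PV=CF/(1+0.03)^t    t·PV
  1       375.00       364.0777       364.0777
  2       100.00        94.2596       188.5192
  3       100.00        91.5142       274.5425
  4    10,100.00     8,973.7192    35,894.8767
  Σ                  9,523.5706    36,722.0161
Price P = Σ PV = 9,523.5706.
Macaulay duration = Σ(t·PV) / P = 36,722.0161 / 9,523.5706 = 3.85591 years.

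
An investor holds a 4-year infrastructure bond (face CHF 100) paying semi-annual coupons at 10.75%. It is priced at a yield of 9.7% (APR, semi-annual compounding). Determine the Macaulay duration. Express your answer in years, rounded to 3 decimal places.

Periodic yield y = 0.0485. Discount each cash flow and weight by its period:
  t   CF        PV=CF/(1+0.0485)^t    t·PV
  1        5.375         5.1264         5.1264
  2        5.375         4.8892         9.7785
  3        5.375         4.6631        13.9892
  4        5.375         4.4474        17.7895
  5        5.375         4.2417        21.2083
  6        5.375         4.0455        24.2728
  7        5.375         3.8583        27.0083
  8      105.375        72.1423       577.1386
  Σ                    103.4139       696.3116
Price P = Σ PV = 103.4139.
Macaulay duration = Σ(t·PV) / P = 696.3116 / 103.4139 = 6.73325 half-year periods.
In years: 6.73325 / 2 = 3.36663 years.

3.367 years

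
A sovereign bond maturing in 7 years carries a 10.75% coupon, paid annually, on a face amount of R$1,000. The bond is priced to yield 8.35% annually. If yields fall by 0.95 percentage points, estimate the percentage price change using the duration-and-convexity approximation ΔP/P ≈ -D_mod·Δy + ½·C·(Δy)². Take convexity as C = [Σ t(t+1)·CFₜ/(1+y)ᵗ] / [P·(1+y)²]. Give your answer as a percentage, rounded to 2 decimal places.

With y = 0.0835:
  t   CF        PV=CF/(1+0.0835)^t    t·PV        t(t+1)·PV
  1       107.50        99.2155        99.2155         198.4310
  2       107.50        91.5695       183.1389         549.4167
  3       107.50        84.5126       253.5379       1,014.1518
  4       107.50        77.9997       311.9987       1,559.9935
  5       107.50        71.9886       359.9431       2,159.6588
  6       107.50        66.4408       398.6449       2,790.5144
  7     1,107.50       631.7443     4,422.2100      35,377.6802
  Σ                  1,123.4710     6,028.6891      43,649.8465
P = 1,123.4710; D_Mac = 5.36613 yrs; D_mod = 4.95259 yrs; C = 33.09505.
Duration effect: -4.95259 × (-0.0095) = +0.047050
Convexity effect: 0.5 × 33.09505 × (-0.0095)² = +0.0014934
ΔP/P ≈ +0.047050 + 0.0014934 = +0.048543 = +4.8543%.

+4.85%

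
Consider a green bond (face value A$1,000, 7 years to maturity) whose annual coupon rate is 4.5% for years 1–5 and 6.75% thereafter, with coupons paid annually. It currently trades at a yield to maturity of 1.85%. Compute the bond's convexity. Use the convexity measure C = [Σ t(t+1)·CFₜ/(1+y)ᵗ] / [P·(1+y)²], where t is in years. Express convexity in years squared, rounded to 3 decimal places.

With y = 0.0185:
  t   CF        PV=CF/(1+0.0185)^t    t·PV        t(t+1)·PV
  1        45.00        44.1826        44.1826          88.3652
  2        45.00        43.3801        86.7602         260.2805
  3        45.00        42.5921       127.7764         511.1056
  4        45.00        41.8185       167.2740         836.3699
  5        45.00        41.0589       205.2945       1,231.7671
  6        67.50        60.4697       362.8180       2,539.7260
  7     1,067.50       938.9461     6,572.6225      52,580.9801
  Σ                  1,212.4480     7,566.7282      58,048.5945
P = 1,212.4480.
Convexity = Σ t(t+1)·PV / [P·(1+y)²] = 58,048.5945 / (1,212.4480 × 1.037342) = 46.15370.

46.154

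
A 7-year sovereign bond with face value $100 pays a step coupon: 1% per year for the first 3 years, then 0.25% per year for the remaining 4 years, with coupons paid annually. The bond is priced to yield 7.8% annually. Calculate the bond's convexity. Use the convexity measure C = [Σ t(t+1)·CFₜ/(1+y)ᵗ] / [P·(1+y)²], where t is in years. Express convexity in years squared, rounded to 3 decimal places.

With y = 0.078:
  t   CF        PV=CF/(1+0.078)^t    t·PV        t(t+1)·PV
  1         1.00         0.9276         0.9276           1.8553
  2         1.00         0.8605         1.7210           5.1631
  3         1.00         0.7983         2.3948           9.5791
  4         0.25         0.1851         0.7405           3.7025
  5         0.25         0.1717         0.8587           5.1519
  6         0.25         0.1593         0.9558           6.6908
  7       100.25        59.2588       414.8118       3,318.4943
  Σ                     62.3614       422.4102       3,350.6371
P = 62.3614.
Convexity = Σ t(t+1)·PV / [P·(1+y)²] = 3,350.6371 / (62.3614 × 1.162084) = 46.23533.

46.235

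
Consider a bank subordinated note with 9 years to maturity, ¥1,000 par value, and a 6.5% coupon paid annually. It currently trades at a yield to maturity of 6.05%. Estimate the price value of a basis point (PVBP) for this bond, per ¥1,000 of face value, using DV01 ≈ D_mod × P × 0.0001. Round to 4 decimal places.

¥0.6920

Periodic yield y = 0.0605.
  t   CF        PV=CF/(1+0.0605)^t    t·PV
  1        65.00        61.2918        61.2918
  2        65.00        57.7952       115.5905
  3        65.00        54.4981       163.4943
  4        65.00        51.3891       205.5562
  5        65.00        48.4574       242.2869
  6        65.00        45.6930       274.1578
  7        65.00        43.0862       301.6037
  8        65.00        40.6282       325.0259
  9     1,065.00       627.7021     5,649.3185
  Σ                  1,030.5411     7,338.3257
P = 1,030.5411; D_Mac = 7.12085 yrs; D_mod = 6.71461 yrs.
DV01 ≈ 6.71461 × 1,030.5411 × 0.0001 = 0.691968.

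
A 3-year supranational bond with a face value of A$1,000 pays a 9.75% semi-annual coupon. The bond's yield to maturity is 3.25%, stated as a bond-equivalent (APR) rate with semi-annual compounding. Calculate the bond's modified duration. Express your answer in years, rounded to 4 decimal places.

Periodic yield y = 0.01625. First find Macaulay duration:
  t   CF        PV=CF/(1+0.01625)^t    t·PV
  1        48.75        47.9705        47.9705
  2        48.75        47.2034        94.4068
  3        48.75        46.4486       139.3459
  4        48.75        45.7059       182.8237
  5        48.75        44.9751       224.8753
  6     1,048.75       952.0694     5,712.4166
  Σ                  1,184.3730     6,401.8388
P = 1,184.3730; Macaulay duration = 6,401.8388 / 1,184.3730 = 5.40526 half-year periods = 2.70263 years.
Modified duration = D_Mac / (1 + y) = 2.70263 / 1.01625 = 2.65941 years.

2.6594 years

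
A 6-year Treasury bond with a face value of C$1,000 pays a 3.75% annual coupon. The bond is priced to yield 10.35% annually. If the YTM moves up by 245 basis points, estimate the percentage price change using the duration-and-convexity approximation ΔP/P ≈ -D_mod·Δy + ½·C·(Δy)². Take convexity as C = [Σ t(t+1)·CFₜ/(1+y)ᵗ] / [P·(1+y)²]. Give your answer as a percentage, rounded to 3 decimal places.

-11.031%

With y = 0.1035:
  t   CF        PV=CF/(1+0.1035)^t    t·PV        t(t+1)·PV
  1        37.50        33.9828        33.9828          67.9656
  2        37.50        30.7955        61.5909         184.7727
  3        37.50        27.9071        83.7212         334.8849
  4        37.50        25.2896       101.1584         505.7920
  5        37.50        22.9176       114.5881         687.5287
  6     1,037.50       574.5847     3,447.5084      24,132.5587
  Σ                    715.4773     3,842.5498      25,913.5025
P = 715.4773; D_Mac = 5.37061 yrs; D_mod = 4.86689 yrs; C = 29.74306.
Duration effect: -4.86689 × (+0.0245) = -0.119239
Convexity effect: 0.5 × 29.74306 × (0.0245)² = +0.0089266
ΔP/P ≈ -0.119239 + 0.0089266 = -0.110312 = -11.0312%.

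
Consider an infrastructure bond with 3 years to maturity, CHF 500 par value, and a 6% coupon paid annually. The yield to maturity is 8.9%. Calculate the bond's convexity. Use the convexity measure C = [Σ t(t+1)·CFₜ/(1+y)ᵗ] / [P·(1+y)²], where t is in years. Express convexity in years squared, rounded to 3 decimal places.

9.341

With y = 0.089:
  t   CF        PV=CF/(1+0.089)^t    t·PV        t(t+1)·PV
  1        30.00        27.5482        27.5482          55.0964
  2        30.00        25.2968        50.5936         151.7808
  3       530.00       410.3857     1,231.1571       4,924.6285
  Σ                    463.2307     1,309.2989       5,131.5057
P = 463.2307.
Convexity = Σ t(t+1)·PV / [P·(1+y)²] = 5,131.5057 / (463.2307 × 1.185921) = 9.34096.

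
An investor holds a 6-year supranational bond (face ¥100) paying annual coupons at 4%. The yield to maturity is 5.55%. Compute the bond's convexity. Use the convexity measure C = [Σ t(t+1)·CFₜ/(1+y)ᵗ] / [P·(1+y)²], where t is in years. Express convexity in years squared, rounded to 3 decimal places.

With y = 0.0555:
  t   CF        PV=CF/(1+0.0555)^t    t·PV        t(t+1)·PV
  1         4.00         3.7897         3.7897           7.5793
  2         4.00         3.5904         7.1808          21.5424
  3         4.00         3.4016        10.2048          40.8194
  4         4.00         3.2228        12.8910          64.4551
  5         4.00         3.0533        15.2665          91.5989
  6       104.00        75.2114       451.2687       3,158.8806
  Σ                     92.2692       500.6015       3,384.8756
P = 92.2692.
Convexity = Σ t(t+1)·PV / [P·(1+y)²] = 3,384.8756 / (92.2692 × 1.114080) = 32.92832.

32.928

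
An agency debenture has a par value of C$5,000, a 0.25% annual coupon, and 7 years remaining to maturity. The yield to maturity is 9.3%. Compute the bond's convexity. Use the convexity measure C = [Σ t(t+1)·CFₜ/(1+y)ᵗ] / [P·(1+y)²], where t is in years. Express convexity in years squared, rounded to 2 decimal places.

With y = 0.093:
  t   CF        PV=CF/(1+0.093)^t    t·PV        t(t+1)·PV
  1        12.50        11.4364        11.4364          22.8728
  2        12.50        10.4633        20.9266          62.7799
  3        12.50         9.5730        28.7191         114.8764
  4        12.50         8.7585        35.0340         175.1699
  5        12.50         8.0133        40.0663         240.3978
  6        12.50         7.3314        43.9886         307.9203
  7     5,012.50     2,689.7583    18,828.3079     150,626.4633
  Σ                  2,745.3342    19,008.4790     151,550.4804
P = 2,745.3342.
Convexity = Σ t(t+1)·PV / [P·(1+y)²] = 151,550.4804 / (2,745.3342 × 1.194649) = 46.20849.

46.21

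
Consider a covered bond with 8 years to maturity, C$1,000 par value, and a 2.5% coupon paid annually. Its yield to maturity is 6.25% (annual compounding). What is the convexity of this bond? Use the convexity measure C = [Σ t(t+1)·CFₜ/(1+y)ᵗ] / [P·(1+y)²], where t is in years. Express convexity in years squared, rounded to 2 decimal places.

55.79

With y = 0.0625:
  t   CF        PV=CF/(1+0.0625)^t    t·PV        t(t+1)·PV
  1        25.00        23.5294        23.5294          47.0588
  2        25.00        22.1453        44.2907         132.8720
  3        25.00        20.8427        62.5280         250.1119
  4        25.00        19.6166        78.4665         392.3325
  5        25.00        18.4627        92.3135         553.8811
  6        25.00        17.3767       104.2600         729.8198
  7        25.00        16.3545       114.4815         915.8524
  8     1,025.00       631.0915     5,048.7323      45,438.5906
  Σ                    769.4194     5,568.6019      48,460.5191
P = 769.4194.
Convexity = Σ t(t+1)·PV / [P·(1+y)²] = 48,460.5191 / (769.4194 × 1.128906) = 55.79137.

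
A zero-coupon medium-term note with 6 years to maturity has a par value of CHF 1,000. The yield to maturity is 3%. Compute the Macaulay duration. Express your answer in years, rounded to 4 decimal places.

A zero-coupon bond has a single cash flow at maturity, so its Macaulay duration equals its maturity: 6 years.

6.0000 years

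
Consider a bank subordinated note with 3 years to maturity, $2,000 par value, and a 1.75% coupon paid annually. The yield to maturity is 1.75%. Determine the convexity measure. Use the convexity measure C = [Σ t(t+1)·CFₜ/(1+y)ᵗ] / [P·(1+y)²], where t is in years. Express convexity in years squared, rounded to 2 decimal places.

With y = 0.0175:
  t   CF        PV=CF/(1+0.0175)^t    t·PV        t(t+1)·PV
  1        35.00        34.3980        34.3980          68.7961
  2        35.00        33.8064        67.6128         202.8385
  3     2,035.00     1,931.7955     5,795.3866      23,181.5465
  Σ                  2,000.0000     5,897.3975      23,453.1811
P = 2,000.0000.
Convexity = Σ t(t+1)·PV / [P·(1+y)²] = 23,453.1811 / (2,000.0000 × 1.035306) = 11.32669.

11.33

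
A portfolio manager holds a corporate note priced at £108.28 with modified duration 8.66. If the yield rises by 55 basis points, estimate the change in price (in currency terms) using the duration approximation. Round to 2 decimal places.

Duration approximation: ΔP/P ≈ -D_mod · Δy = -8.66 × (+0.0055) = -0.047630.
ΔP ≈ 108.28 × (-0.047630) = -5.1573764.

-£5.16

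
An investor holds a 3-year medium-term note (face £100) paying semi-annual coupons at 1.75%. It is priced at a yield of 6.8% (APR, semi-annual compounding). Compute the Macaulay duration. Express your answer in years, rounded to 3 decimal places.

2.930 years

Periodic yield y = 0.034. Discount each cash flow and weight by its period:
  t   CF        PV=CF/(1+0.034)^t    t·PV
  1        0.875         0.8462         0.8462
  2        0.875         0.8184         1.6368
  3        0.875         0.7915         2.3745
  4        0.875         0.7655         3.0619
  5        0.875         0.7403         3.7015
  6      100.875        82.5392       495.2353
  Σ                     86.5011       506.8561
Price P = Σ PV = 86.5011.
Macaulay duration = Σ(t·PV) / P = 506.8561 / 86.5011 = 5.85953 half-year periods.
In years: 5.85953 / 2 = 2.92977 years.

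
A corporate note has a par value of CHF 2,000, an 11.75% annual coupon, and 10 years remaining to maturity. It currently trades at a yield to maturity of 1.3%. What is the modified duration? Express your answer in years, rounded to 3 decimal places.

Periodic yield y = 0.013. First find Macaulay duration:
  t   CF        PV=CF/(1+0.013)^t    t·PV
  1       235.00       231.9842       231.9842
  2       235.00       229.0071       458.0142
  3       235.00       226.0682       678.2047
  4       235.00       223.1671       892.6682
  5       235.00       220.3031     1,101.5156
  6       235.00       217.4759     1,304.8556
  7       235.00       214.6850     1,502.7951
  8       235.00       211.9299     1,695.4395
  9       235.00       209.2102     1,882.8918
  10    2,235.00     1,964.1881    19,641.8809
  Σ                  3,948.0189    29,390.2498
P = 3,948.0189; Macaulay duration = 29,390.2498 / 3,948.0189 = 7.44430 years.
Modified duration = D_Mac / (1 + y) = 7.44430 / 1.013 = 7.34877 years.

7.349 years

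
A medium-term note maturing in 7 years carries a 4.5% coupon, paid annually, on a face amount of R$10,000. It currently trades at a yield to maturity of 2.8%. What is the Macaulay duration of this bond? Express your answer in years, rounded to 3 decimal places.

6.206 years

Periodic yield y = 0.028. Discount each cash flow and weight by its year:
  t   CF        PV=CF/(1+0.028)^t    t·PV
  1       450.00       437.7432       437.7432
  2       450.00       425.8202       851.6404
  3       450.00       414.2220     1,242.6660
  4       450.00       402.9397     1,611.7588
  5       450.00       391.9647     1,959.8234
  6       450.00       381.2886     2,287.7316
  7    10,450.00     8,613.1991    60,292.3939
  Σ                 11,067.1775    68,683.7574
Price P = Σ PV = 11,067.1775.
Macaulay duration = Σ(t·PV) / P = 68,683.7574 / 11,067.1775 = 6.20608 years.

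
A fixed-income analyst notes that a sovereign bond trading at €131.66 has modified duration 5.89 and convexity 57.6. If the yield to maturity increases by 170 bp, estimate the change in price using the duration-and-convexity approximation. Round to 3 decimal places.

-€12.087

Duration effect: -D_mod·Δy = -5.89 × (+0.017) = -0.100130
Convexity effect: ½·C·(Δy)² = 0.5 × 57.6 × (0.017)² = +0.0083232
ΔP/P ≈ -0.100130 + 0.0083232 = -0.0918068
ΔP ≈ 131.66 × (-0.0918068) = -12.087283288.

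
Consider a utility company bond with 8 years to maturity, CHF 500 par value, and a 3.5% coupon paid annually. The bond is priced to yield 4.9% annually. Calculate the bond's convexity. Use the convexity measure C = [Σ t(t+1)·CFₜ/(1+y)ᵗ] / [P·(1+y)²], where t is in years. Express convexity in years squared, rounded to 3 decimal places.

With y = 0.049:
  t   CF        PV=CF/(1+0.049)^t    t·PV        t(t+1)·PV
  1        17.50        16.6826        16.6826          33.3651
  2        17.50        15.9033        31.8066          95.4198
  3        17.50        15.1604        45.4813         181.9252
  4        17.50        14.4523        57.8091         289.0454
  5        17.50        13.7772        68.8859         413.3157
  6        17.50        13.1336        78.8018         551.6129
  7        17.50        12.5202        87.6411         701.1286
  8       517.50       352.9445     2,823.5562      25,412.0058
  Σ                    454.5741     3,210.6646      27,677.8183
P = 454.5741.
Convexity = Σ t(t+1)·PV / [P·(1+y)²] = 27,677.8183 / (454.5741 × 1.100401) = 55.33198.

55.332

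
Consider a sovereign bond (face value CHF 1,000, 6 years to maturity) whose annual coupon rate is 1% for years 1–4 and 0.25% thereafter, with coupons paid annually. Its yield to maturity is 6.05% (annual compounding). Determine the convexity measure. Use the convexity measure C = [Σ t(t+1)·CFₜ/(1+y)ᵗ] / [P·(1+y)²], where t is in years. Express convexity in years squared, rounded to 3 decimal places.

With y = 0.0605:
  t   CF        PV=CF/(1+0.0605)^t    t·PV        t(t+1)·PV
  1        10.00         9.4295         9.4295          18.8590
  2        10.00         8.8916        17.7831          53.3494
  3        10.00         8.3843        25.1530         100.6119
  4        10.00         7.9060        31.6240         158.1202
  5         2.50         1.8637         9.3187          55.9124
  6     1,002.50       704.7261     4,228.3565      29,598.4954
  Σ                    741.2012     4,321.6649      29,985.3483
P = 741.2012.
Convexity = Σ t(t+1)·PV / [P·(1+y)²] = 29,985.3483 / (741.2012 × 1.124660) = 35.97093.

35.971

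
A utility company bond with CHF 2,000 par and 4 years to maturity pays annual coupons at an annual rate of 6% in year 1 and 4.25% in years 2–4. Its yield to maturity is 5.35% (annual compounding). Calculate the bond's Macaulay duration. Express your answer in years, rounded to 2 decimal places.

Periodic yield y = 0.0535. Discount each cash flow and weight by its year:
  t   CF        PV=CF/(1+0.0535)^t    t·PV
  1       120.00       113.9060       113.9060
  2        85.00        76.5861       153.1722
  3        85.00        72.6968       218.0904
  4     2,085.00     1,692.6529     6,770.6114
  Σ                  1,955.8418     7,255.7800
Price P = Σ PV = 1,955.8418.
Macaulay duration = Σ(t·PV) / P = 7,255.7800 / 1,955.8418 = 3.70980 years.

3.71 years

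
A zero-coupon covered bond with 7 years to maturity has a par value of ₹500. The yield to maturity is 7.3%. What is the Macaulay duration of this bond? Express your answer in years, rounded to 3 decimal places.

A zero-coupon bond has a single cash flow at maturity, so its Macaulay duration equals its maturity: 7 years.

7.000 years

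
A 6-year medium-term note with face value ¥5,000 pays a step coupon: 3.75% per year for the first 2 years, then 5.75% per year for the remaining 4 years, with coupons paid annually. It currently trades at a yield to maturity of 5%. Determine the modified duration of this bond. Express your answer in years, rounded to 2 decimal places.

5.14 years

Periodic yield y = 0.05. First find Macaulay duration:
  t   CF        PV=CF/(1+0.05)^t    t·PV
  1       187.50       178.5714       178.5714
  2       187.50       170.0680       340.1361
  3       287.50       248.3533       745.0599
  4       287.50       236.5270       946.1078
  5       287.50       225.2638     1,126.3189
  6     5,287.50     3,945.6139    23,673.6835
  Σ                  5,004.3974    27,009.8776
P = 5,004.3974; Macaulay duration = 27,009.8776 / 5,004.3974 = 5.39723 years.
Modified duration = D_Mac / (1 + y) = 5.39723 / 1.05 = 5.14022 years.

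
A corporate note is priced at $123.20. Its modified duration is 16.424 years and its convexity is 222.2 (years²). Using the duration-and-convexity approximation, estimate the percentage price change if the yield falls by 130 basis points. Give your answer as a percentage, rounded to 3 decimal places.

Duration effect: -D_mod·Δy = -16.424 × (-0.013) = +0.213512
Convexity effect: ½·C·(Δy)² = 0.5 × 222.2 × (-0.013)² = +0.0187759
ΔP/P ≈ +0.213512 + 0.0187759 = +0.2322879
= +23.22879%.

+23.229%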